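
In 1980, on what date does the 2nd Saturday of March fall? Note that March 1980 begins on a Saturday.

8 March 1980

March 1980 begins on a Saturday, so the first Saturday is March 1.
The 2nd Saturday is 1 weeks later: 1 + 7 = 8.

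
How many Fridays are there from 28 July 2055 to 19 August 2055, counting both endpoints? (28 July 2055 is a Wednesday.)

28 July 2055 is a Wednesday; the first Friday on or after it is 30 July 2055 (2 days later).
From 30 July 2055 to 19 August 2055: 1 + 19 = 20 days (rest of July, August).
20 ÷ 7 = 2 full weeks with remainder 6, so 2 more Fridays after the first → 3.

3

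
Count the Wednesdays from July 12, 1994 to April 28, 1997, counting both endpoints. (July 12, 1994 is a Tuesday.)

146

July 12, 1994 is a Tuesday; the first Wednesday on or after it is July 13, 1994 (1 day later).
From July 13, 1994 to April 28, 1997: 171 + 365 + 366 + 118 = 1020 days (rest of 1994, 1995, 1996, to April 28, 1997 in 1997).
1020 ÷ 7 = 145 full weeks with remainder 5, so 145 more Wednesdays after the first → 146.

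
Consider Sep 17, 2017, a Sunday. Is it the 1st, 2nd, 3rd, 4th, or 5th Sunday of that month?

Day 17 falls in week ⌈17/7⌉ of the month.
Days 1–7 hold the 1st Sunday, 8–14 the 2nd, 15–21 the 3rd, 22–28 the 4th, 29–31 the 5th.
17 is in the range for the 3rd.

3rd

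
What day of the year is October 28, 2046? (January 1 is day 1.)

Days in months before October: 31 + 28 + 31 + 30 + 31 + 30 + 31 + 31 + 30 = 273.
Plus 28 days into October → day 301.

301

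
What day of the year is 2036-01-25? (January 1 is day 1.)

25

Plus 25 days into January → day 25.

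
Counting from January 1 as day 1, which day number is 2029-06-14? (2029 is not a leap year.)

165

Days in months before June: 31 + 28 + 31 + 30 + 31 = 151.
Plus 14 days into June → day 165.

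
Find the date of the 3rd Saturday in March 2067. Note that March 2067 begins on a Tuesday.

March 19, 2067

March 2067 begins on a Tuesday, so the first Saturday is March 5 (4 days later).
The 3rd Saturday is 2 weeks later: 5 + 14 = 19.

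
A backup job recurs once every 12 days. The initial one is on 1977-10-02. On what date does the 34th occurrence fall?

1978-11-02

The 34th occurrence is 33 intervals after the first: 33 × 12 = 396 days after 1977-10-02.
October has 31 days — 29 days to the end of October leaves 367.
November has 30 days (337 left).
December has 31 days (306 left).
January has 31 days (275 left).
February has 28 days (247 left).
March has 31 days (216 left).
April has 30 days (186 left).
May has 31 days (155 left).
June has 30 days (125 left).
July has 31 days (94 left).
August has 31 days (63 left).
September has 30 days (33 left).
October has 31 days (2 left).
2 days into November → 1978-11-02.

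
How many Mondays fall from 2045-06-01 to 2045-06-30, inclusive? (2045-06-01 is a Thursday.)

4

2045-06-01 is a Thursday; the first Monday on or after it is 2045-06-05 (4 days later).
From 2045-06-05 to 2045-06-30 is 30 − 5 = 25 days.
25 ÷ 7 = 3 full weeks with remainder 4, so 3 more Mondays after the first → 4.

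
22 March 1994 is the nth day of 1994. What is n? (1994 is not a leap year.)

Days in months before March: 31 + 28 = 59.
Plus 22 days into March → day 81.

81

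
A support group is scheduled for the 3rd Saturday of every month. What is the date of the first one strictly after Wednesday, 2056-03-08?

March 2056 starts on a Wednesday; its first Saturday is the 4th, so the 3rd Saturday is the 18th — 2056-03-18.
2056-03-18 is after 2056-03-08, so that is the next one.

2056-03-18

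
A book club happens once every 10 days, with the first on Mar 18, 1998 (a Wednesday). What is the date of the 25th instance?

The 25th occurrence is 24 intervals after the first: 24 × 10 = 240 days after Mar 18, 1998.
Mar has 31 days — 13 days to the end of Mar leaves 227.
Apr has 30 days (197 left).
May has 31 days (166 left).
Jun has 30 days (136 left).
Jul has 31 days (105 left).
Aug has 31 days (74 left).
Sep has 30 days (44 left).
Oct has 31 days (13 left).
13 days into Nov → Nov 13, 1998.

Nov 13, 1998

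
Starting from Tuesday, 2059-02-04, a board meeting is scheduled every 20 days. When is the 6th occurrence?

The 6th occurrence is 5 intervals after the first: 5 × 20 = 100 days after 2059-02-04.
February has 28 days — 24 days to the end of February leaves 76.
March has 31 days (45 left).
April has 30 days (15 left).
15 days into May → 2059-05-15.

2059-05-15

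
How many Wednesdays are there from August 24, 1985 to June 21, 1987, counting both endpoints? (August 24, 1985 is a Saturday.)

August 24, 1985 is a Saturday; the first Wednesday on or after it is August 28, 1985 (4 days later).
From August 28, 1985 to June 21, 1987: 125 + 365 + 172 = 662 days (rest of 1985, 1986, to June 21, 1987 in 1987).
662 ÷ 7 = 94 full weeks with remainder 4, so 94 more Wednesdays after the first → 95.

95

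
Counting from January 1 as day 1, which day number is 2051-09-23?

266

Days in months before September: 31 + 28 + 31 + 30 + 31 + 30 + 31 + 31 = 243.
Plus 23 days into September → day 266.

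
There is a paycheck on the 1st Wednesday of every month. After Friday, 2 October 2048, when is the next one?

October 2048 starts on a Thursday, so its 1st Wednesday is 7 October 2048 (6 days in).
7 October 2048 is after 2 October 2048, so that is the next one.

7 October 2048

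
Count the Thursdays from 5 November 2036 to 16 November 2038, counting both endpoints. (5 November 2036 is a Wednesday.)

5 November 2036 is a Wednesday; the first Thursday on or after it is 6 November 2036 (1 day later).
From 6 November 2036 to 16 November 2038: 55 + 365 + 320 = 740 days (rest of 2036, 2037, to 16 November 2038 in 2038).
740 ÷ 7 = 105 full weeks with remainder 5, so 105 more Thursdays after the first → 106.

106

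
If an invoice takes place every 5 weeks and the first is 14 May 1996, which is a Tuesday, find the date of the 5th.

The 5th occurrence is 4 intervals after the first: 4 × 35 = 140 days after 14 May 1996.
May has 31 days — 17 days to the end of May leaves 123.
June has 30 days (93 left).
July has 31 days (62 left).
August has 31 days (31 left).
September has 30 days (1 left).
1 day into October → 1 October 1996.

1 October 1996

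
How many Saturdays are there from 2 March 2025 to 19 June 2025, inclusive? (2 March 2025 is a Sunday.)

15

2 March 2025 is a Sunday; the first Saturday on or after it is 8 March 2025 (6 days later).
From 8 March 2025 to 19 June 2025: 23 + 30 + 31 + 19 = 103 days (rest of March, April, May, June).
103 ÷ 7 = 14 full weeks with remainder 5, so 14 more Saturdays after the first → 15.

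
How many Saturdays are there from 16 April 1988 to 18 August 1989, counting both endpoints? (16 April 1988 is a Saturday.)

16 April 1988 is a Saturday; the first Saturday on or after it is 16 April 1988.
From 16 April 1988 to 18 August 1989: 259 + 230 = 489 days (rest of 1988, to 18 August 1989 in 1989).
489 ÷ 7 = 69 full weeks with remainder 6, so 69 more Saturdays after the first → 70.

70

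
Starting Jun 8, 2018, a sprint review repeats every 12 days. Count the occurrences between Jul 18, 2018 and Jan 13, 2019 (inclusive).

Occurrences land 12·i days after Jun 8, 2018 for i = 0, 1, 2, …
Jul 18, 2018 is 40 days after the start; 40 ÷ 12 = 3 remainder 4; since the remainder is 4, round up to i = 4. First occurrence in the window: #5 on Jul 26, 2018 (4×12 = 48 days in).
Jan 13, 2019 is 219 days after the start; 219 ÷ 12 = 18 remainder 3. Last occurrence in the window: #19 on Jan 10, 2019.
Occurrences #5 through #19: 15 in total.

15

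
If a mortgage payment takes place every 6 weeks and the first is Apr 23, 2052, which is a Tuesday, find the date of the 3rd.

The 3rd occurrence is 2 intervals after the first: 2 × 42 = 84 days after Apr 23, 2052.
Apr has 30 days — 7 days to the end of Apr leaves 77.
May has 31 days (46 left).
Jun has 30 days (16 left).
16 days into Jul → Jul 16, 2052.

Jul 16, 2052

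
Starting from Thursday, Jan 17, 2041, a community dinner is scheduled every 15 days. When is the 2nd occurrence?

Feb 1, 2041

The 2nd occurrence is 1 interval after the first: 1 × 15 = 15 days after Jan 17, 2041.
Jan has 31 days — 14 days to the end of Jan leaves 1.
1 day into Feb → Feb 1, 2041.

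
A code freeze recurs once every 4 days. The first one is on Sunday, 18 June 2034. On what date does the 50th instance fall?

31 December 2034

The 50th occurrence is 49 intervals after the first: 49 × 4 = 196 days after 18 June 2034.
June has 30 days — 12 days to the end of June leaves 184.
July has 31 days (153 left).
August has 31 days (122 left).
September has 30 days (92 left).
October has 31 days (61 left).
November has 30 days (31 left).
31 days into December → 31 December 2034.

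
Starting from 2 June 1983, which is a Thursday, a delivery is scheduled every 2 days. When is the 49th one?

6 September 1983

The 49th occurrence is 48 intervals after the first: 48 × 2 = 96 days after 2 June 1983.
June has 30 days — 28 days to the end of June leaves 68.
July has 31 days (37 left).
August has 31 days (6 left).
6 days into September → 6 September 1983.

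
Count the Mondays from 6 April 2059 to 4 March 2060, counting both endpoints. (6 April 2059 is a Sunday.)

6 April 2059 is a Sunday; the first Monday on or after it is 7 April 2059 (1 day later).
From 7 April 2059 to 4 March 2060: 268 + 64 = 332 days (rest of 2059, to 4 March 2060 in 2060).
332 ÷ 7 = 47 full weeks with remainder 3, so 47 more Mondays after the first → 48.

48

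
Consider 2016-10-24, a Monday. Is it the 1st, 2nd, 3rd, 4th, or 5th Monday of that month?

Day 24 falls in week ⌈24/7⌉ of the month.
Days 1–7 hold the 1st Monday, 8–14 the 2nd, 15–21 the 3rd, 22–28 the 4th, 29–31 the 5th.
24 is in the range for the 4th.

4th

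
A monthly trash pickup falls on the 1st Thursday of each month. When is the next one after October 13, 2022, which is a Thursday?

October 2022 starts on a Saturday, so its 1st Thursday is October 6, 2022 (5 days in).
That is not after October 13, 2022, so look at November 2022.
November 2022 starts on a Tuesday, so its 1st Thursday is November 3, 2022 (2 days in).

November 3, 2022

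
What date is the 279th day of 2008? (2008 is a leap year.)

Jan has 31 days (279 − 31 = 248 remain).
Feb has 29 days (248 − 29 = 219 remain).
Mar has 31 days (219 − 31 = 188 remain).
Apr has 30 days (188 − 30 = 158 remain).
May has 31 days (158 − 31 = 127 remain).
Jun has 30 days (127 − 30 = 97 remain).
Jul has 31 days (97 − 31 = 66 remain).
Aug has 31 days (66 − 31 = 35 remain).
Sep has 30 days (35 − 30 = 5 remain).
5 into Oct → Oct 5.

Oct 5, 2008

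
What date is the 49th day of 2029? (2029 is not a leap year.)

January has 31 days (49 − 31 = 18 remain).
18 into February → February 18.

2029-02-18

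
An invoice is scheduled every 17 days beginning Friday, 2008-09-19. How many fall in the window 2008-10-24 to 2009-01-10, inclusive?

Occurrences land 17·i days after 2008-09-19 for i = 0, 1, 2, …
2008-10-24 is 35 days after the start; 35 ÷ 17 = 2 remainder 1; since the remainder is 1, round up to i = 3. First occurrence in the window: #4 on 2008-11-09 (3×17 = 51 days in).
2009-01-10 is 113 days after the start; 113 ÷ 17 = 6 remainder 11. Last occurrence in the window: #7 on 2008-12-30.
Occurrences #4 through #7: 4 in total.

4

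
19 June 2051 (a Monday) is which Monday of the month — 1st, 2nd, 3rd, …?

Day 19 falls in week ⌈19/7⌉ of the month.
Days 1–7 hold the 1st Monday, 8–14 the 2nd, 15–21 the 3rd, 22–28 the 4th, 29–31 the 5th.
19 is in the range for the 3rd.

3rd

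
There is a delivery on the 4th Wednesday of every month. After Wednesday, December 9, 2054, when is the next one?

December 2054 starts on a Tuesday; its first Wednesday is the 2nd, so the 4th Wednesday is the 23rd — December 23, 2054.
December 23, 2054 is after December 9, 2054, so that is the next one.

December 23, 2054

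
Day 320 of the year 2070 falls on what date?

Jan has 31 days (320 − 31 = 289 remain).
Feb has 28 days (289 − 28 = 261 remain).
Mar has 31 days (261 − 31 = 230 remain).
Apr has 30 days (230 − 30 = 200 remain).
May has 31 days (200 − 31 = 169 remain).
Jun has 30 days (169 − 30 = 139 remain).
Jul has 31 days (139 − 31 = 108 remain).
Aug has 31 days (108 − 31 = 77 remain).
Sep has 30 days (77 − 30 = 47 remain).
Oct has 31 days (47 − 31 = 16 remain).
16 into Nov → Nov 16.

Nov 16, 2070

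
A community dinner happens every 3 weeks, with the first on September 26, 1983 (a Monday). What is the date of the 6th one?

The 6th occurrence is 5 intervals after the first: 5 × 21 = 105 days after September 26, 1983.
September has 30 days — 4 days to the end of September leaves 101.
October has 31 days (70 left).
November has 30 days (40 left).
December has 31 days (9 left).
9 days into January → January 9, 1984.

January 9, 1984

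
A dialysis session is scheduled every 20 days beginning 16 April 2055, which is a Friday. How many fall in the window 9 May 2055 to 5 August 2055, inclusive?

Occurrences land 20·i days after 16 April 2055 for i = 0, 1, 2, …
9 May 2055 is 23 days after the start; 23 ÷ 20 = 1 remainder 3; since the remainder is 3, round up to i = 2. First occurrence in the window: #3 on 26 May 2055 (2×20 = 40 days in).
5 August 2055 is 111 days after the start; 111 ÷ 20 = 5 remainder 11. Last occurrence in the window: #6 on 25 July 2055.
Occurrences #3 through #6: 4 in total.

4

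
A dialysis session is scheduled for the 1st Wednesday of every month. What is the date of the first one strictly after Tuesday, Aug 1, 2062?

Aug 2062 starts on a Tuesday, so its 1st Wednesday is Aug 2, 2062 (1 day in).
Aug 2, 2062 is after Aug 1, 2062, so that is the next one.

Aug 2, 2062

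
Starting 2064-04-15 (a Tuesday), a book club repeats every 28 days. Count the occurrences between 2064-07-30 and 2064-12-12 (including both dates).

5

Occurrences land 28·i days after 2064-04-15 for i = 0, 1, 2, …
2064-07-30 is 106 days after the start; 106 ÷ 28 = 3 remainder 22; since the remainder is 22, round up to i = 4. First occurrence in the window: #5 on 2064-08-05 (4×28 = 112 days in).
2064-12-12 is 241 days after the start; 241 ÷ 28 = 8 remainder 17. Last occurrence in the window: #9 on 2064-11-25.
Occurrences #5 through #9: 5 in total.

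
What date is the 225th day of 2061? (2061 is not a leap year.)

Jan has 31 days (225 − 31 = 194 remain).
Feb has 28 days (194 − 28 = 166 remain).
Mar has 31 days (166 − 31 = 135 remain).
Apr has 30 days (135 − 30 = 105 remain).
May has 31 days (105 − 31 = 74 remain).
Jun has 30 days (74 − 30 = 44 remain).
Jul has 31 days (44 − 31 = 13 remain).
13 into Aug → Aug 13.

Aug 13, 2061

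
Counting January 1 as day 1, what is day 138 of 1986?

Jan has 31 days (138 − 31 = 107 remain).
Feb has 28 days (107 − 28 = 79 remain).
Mar has 31 days (79 − 31 = 48 remain).
Apr has 30 days (48 − 30 = 18 remain).
18 into May → May 18.

May 18, 1986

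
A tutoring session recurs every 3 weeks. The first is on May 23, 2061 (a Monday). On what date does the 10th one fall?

November 28, 2061

The 10th occurrence is 9 intervals after the first: 9 × 21 = 189 days after May 23, 2061.
May has 31 days — 8 days to the end of May leaves 181.
June has 30 days (151 left).
July has 31 days (120 left).
August has 31 days (89 left).
September has 30 days (59 left).
October has 31 days (28 left).
28 days into November → November 28, 2061.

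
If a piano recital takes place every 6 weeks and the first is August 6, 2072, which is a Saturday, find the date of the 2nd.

September 17, 2072

The 2nd occurrence is 1 interval after the first: 1 × 42 = 42 days after August 6, 2072.
August has 31 days — 25 days to the end of August leaves 17.
17 days into September → September 17, 2072.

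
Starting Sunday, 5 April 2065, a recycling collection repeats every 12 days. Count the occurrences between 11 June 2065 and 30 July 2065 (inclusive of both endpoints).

4

Occurrences land 12·i days after 5 April 2065 for i = 0, 1, 2, …
11 June 2065 is 67 days after the start; 67 ÷ 12 = 5 remainder 7; since the remainder is 7, round up to i = 6. First occurrence in the window: #7 on 16 June 2065 (6×12 = 72 days in).
30 July 2065 is 116 days after the start; 116 ÷ 12 = 9 remainder 8. Last occurrence in the window: #10 on 22 July 2065.
Occurrences #7 through #10: 4 in total.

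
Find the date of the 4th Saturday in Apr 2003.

The first Saturday of Apr 2003 is Apr 5.
The 4th Saturday is 3 weeks later: 5 + 21 = 26.

Apr 26, 2003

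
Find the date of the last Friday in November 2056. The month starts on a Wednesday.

24 November 2056

November 2056 begins on a Wednesday, so the first Friday is November 3 (2 days later).
November 2056 has 30 days. Adding weeks: 3, 10, 17, 24 — the last one ≤ 30 is the 24th.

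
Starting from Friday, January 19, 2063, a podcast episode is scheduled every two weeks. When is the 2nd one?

The 2nd occurrence is 1 interval after the first: 1 × 14 = 14 days after January 19, 2063.
January has 31 days — 12 days to the end of January leaves 2.
2 days into February → February 2, 2063.

February 2, 2063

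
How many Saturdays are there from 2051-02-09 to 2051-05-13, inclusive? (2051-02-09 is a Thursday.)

2051-02-09 is a Thursday; the first Saturday on or after it is 2051-02-11 (2 days later).
From 2051-02-11 to 2051-05-13: 17 + 31 + 30 + 13 = 91 days (rest of February, March, April, May).
91 ÷ 7 = 13 full weeks with remainder 0, so 13 more Saturdays after the first → 14.

14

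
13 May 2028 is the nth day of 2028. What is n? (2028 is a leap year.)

Days in months before May: 31 + 29 + 31 + 30 = 121.
Plus 13 days into May → day 134.

134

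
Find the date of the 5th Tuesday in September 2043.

29 September 2043

The first Tuesday of September 2043 is September 1.
The 5th Tuesday is 4 weeks later: 1 + 28 = 29.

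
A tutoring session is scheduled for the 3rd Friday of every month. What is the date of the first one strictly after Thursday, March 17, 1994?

March 18, 1994

March 1994 starts on a Tuesday; its first Friday is the 4th, so the 3rd Friday is the 18th — March 18, 1994.
March 18, 1994 is after March 17, 1994, so that is the next one.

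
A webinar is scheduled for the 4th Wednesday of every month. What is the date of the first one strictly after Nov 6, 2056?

Nov 22, 2056

Nov 2056 starts on a Wednesday; its first Wednesday is the 1st, so the 4th Wednesday is the 22nd — Nov 22, 2056.
Nov 22, 2056 is after Nov 6, 2056, so that is the next one.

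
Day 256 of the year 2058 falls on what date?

September 13, 2058

January has 31 days (256 − 31 = 225 remain).
February has 28 days (225 − 28 = 197 remain).
March has 31 days (197 − 31 = 166 remain).
April has 30 days (166 − 30 = 136 remain).
May has 31 days (136 − 31 = 105 remain).
June has 30 days (105 − 30 = 75 remain).
July has 31 days (75 − 31 = 44 remain).
August has 31 days (44 − 31 = 13 remain).
13 into September → September 13.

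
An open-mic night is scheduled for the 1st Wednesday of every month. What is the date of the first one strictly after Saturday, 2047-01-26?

January 2047 starts on a Tuesday, so its 1st Wednesday is 2047-01-02 (1 day in).
That is not after 2047-01-26, so look at February 2047.
February 2047 starts on a Friday, so its 1st Wednesday is 2047-02-06 (5 days in).

2047-02-06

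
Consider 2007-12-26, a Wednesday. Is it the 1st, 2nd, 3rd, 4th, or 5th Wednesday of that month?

Day 26 falls in week ⌈26/7⌉ of the month.
Days 1–7 hold the 1st Wednesday, 8–14 the 2nd, 15–21 the 3rd, 22–28 the 4th, 29–31 the 5th.
26 is in the range for the 4th.

4th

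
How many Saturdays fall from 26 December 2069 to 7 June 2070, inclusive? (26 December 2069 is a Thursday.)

24

26 December 2069 is a Thursday; the first Saturday on or after it is 28 December 2069 (2 days later).
From 28 December 2069 to 7 June 2070: 3 + 31 + 28 + 31 + 30 + 31 + 7 = 161 days (rest of December, January, February, March, April, May, June).
161 ÷ 7 = 23 full weeks with remainder 0, so 23 more Saturdays after the first → 24.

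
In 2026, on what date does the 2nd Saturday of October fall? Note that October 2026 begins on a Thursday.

October 2026 begins on a Thursday, so the first Saturday is October 3 (2 days later).
The 2nd Saturday is 1 weeks later: 3 + 7 = 10.

10 October 2026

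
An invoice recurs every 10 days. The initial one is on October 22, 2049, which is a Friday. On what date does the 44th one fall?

The 44th occurrence is 43 intervals after the first: 43 × 10 = 430 days after October 22, 2049.
October has 31 days — 9 days to the end of October leaves 421.
From end of October to end of 2049 is 61 days (360 left).
January has 31 days (329 left).
February has 28 days (301 left).
March has 31 days (270 left).
April has 30 days (240 left).
May has 31 days (209 left).
June has 30 days (179 left).
July has 31 days (148 left).
August has 31 days (117 left).
September has 30 days (87 left).
October has 31 days (56 left).
November has 30 days (26 left).
26 days into December → December 26, 2050.

December 26, 2050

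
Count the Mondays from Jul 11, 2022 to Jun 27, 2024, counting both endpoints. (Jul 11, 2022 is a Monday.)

Jul 11, 2022 is a Monday; the first Monday on or after it is Jul 11, 2022.
From Jul 11, 2022 to Jun 27, 2024: 173 + 365 + 179 = 717 days (rest of 2022, 2023, to Jun 27, 2024 in 2024).
717 ÷ 7 = 102 full weeks with remainder 3, so 102 more Mondays after the first → 103.

103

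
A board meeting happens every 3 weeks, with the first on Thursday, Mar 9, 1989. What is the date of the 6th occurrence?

The 6th occurrence is 5 intervals after the first: 5 × 21 = 105 days after Mar 9, 1989.
Mar has 31 days — 22 days to the end of Mar leaves 83.
Apr has 30 days (53 left).
May has 31 days (22 left).
22 days into Jun → Jun 22, 1989.

Jun 22, 1989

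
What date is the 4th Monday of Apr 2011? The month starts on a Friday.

Apr 25, 2011

Apr 2011 begins on a Friday, so the first Monday is Apr 4 (3 days later).
The 4th Monday is 3 weeks later: 4 + 21 = 25.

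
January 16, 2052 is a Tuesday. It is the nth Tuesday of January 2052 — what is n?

3rd

Day 16 falls in week ⌈16/7⌉ of the month.
Days 1–7 hold the 1st Tuesday, 8–14 the 2nd, 15–21 the 3rd, 22–28 the 4th, 29–31 the 5th.
16 is in the range for the 3rd.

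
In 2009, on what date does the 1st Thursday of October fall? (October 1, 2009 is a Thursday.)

1 October 2009

October 2009 begins on a Thursday, so the first Thursday is October 1.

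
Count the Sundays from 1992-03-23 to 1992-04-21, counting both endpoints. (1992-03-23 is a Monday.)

4

1992-03-23 is a Monday; the first Sunday on or after it is 1992-03-29 (6 days later).
From 1992-03-29 to 1992-04-21: 2 + 21 = 23 days (rest of March, April).
23 ÷ 7 = 3 full weeks with remainder 2, so 3 more Sundays after the first → 4.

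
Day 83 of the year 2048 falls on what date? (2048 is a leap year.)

January has 31 days (83 − 31 = 52 remain).
February has 29 days (52 − 29 = 23 remain).
23 into March → March 23.

23 March 2048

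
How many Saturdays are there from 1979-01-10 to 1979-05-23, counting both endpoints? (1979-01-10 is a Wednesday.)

1979-01-10 is a Wednesday; the first Saturday on or after it is 1979-01-13 (3 days later).
From 1979-01-13 to 1979-05-23: 18 + 28 + 31 + 30 + 23 = 130 days (rest of January, February, March, April, May).
130 ÷ 7 = 18 full weeks with remainder 4, so 18 more Saturdays after the first → 19.

19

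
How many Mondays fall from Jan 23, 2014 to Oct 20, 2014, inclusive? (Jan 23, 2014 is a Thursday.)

39

Jan 23, 2014 is a Thursday; the first Monday on or after it is Jan 27, 2014 (4 days later).
From Jan 27, 2014 to Oct 20, 2014: 4 + 28 + 31 + 30 + 31 + 30 + 31 + 31 + 30 + 20 = 266 days (rest of Jan, Feb, Mar, Apr, May, Jun, Jul, Aug, Sep, Oct).
266 ÷ 7 = 38 full weeks with remainder 0, so 38 more Mondays after the first → 39.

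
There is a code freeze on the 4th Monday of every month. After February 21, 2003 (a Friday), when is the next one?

February 24, 2003

February 2003 starts on a Saturday; its first Monday is the 3rd, so the 4th Monday is the 24th — February 24, 2003.
February 24, 2003 is after February 21, 2003, so that is the next one.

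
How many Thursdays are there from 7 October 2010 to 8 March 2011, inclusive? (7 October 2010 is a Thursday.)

7 October 2010 is a Thursday; the first Thursday on or after it is 7 October 2010.
From 7 October 2010 to 8 March 2011: 24 + 30 + 31 + 31 + 28 + 8 = 152 days (rest of October, November, December, January, February, March).
152 ÷ 7 = 21 full weeks with remainder 5, so 21 more Thursdays after the first → 22.

22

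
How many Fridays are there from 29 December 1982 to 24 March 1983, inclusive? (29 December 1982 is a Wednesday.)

12

29 December 1982 is a Wednesday; the first Friday on or after it is 31 December 1982 (2 days later).
From 31 December 1982 to 24 March 1983: 0 + 31 + 28 + 24 = 83 days (rest of December, January, February, March).
83 ÷ 7 = 11 full weeks with remainder 6, so 11 more Fridays after the first → 12.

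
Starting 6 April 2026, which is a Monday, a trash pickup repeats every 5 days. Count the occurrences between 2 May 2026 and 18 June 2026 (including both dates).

Occurrences land 5·i days after 6 April 2026 for i = 0, 1, 2, …
2 May 2026 is 26 days after the start; 26 ÷ 5 = 5 remainder 1; since the remainder is 1, round up to i = 6. First occurrence in the window: #7 on 6 May 2026 (6×5 = 30 days in).
18 June 2026 is 73 days after the start; 73 ÷ 5 = 14 remainder 3. Last occurrence in the window: #15 on 15 June 2026.
Occurrences #7 through #15: 9 in total.

9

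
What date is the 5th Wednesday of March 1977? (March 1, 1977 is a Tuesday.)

March 1977 begins on a Tuesday, so the first Wednesday is March 2 (1 day later).
The 5th Wednesday is 4 weeks later: 2 + 28 = 30.

30 March 1977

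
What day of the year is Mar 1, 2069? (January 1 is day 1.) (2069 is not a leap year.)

Days in months before Mar: 31 + 28 = 59.
Plus 1 day into Mar → day 60.

60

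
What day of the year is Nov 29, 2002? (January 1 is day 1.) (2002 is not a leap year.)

333

Days in months before Nov: 31 + 28 + 31 + 30 + 31 + 30 + 31 + 31 + 30 + 31 = 304.
Plus 29 days into Nov → day 333.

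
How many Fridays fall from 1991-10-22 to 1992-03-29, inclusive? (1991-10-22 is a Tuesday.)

1991-10-22 is a Tuesday; the first Friday on or after it is 1991-10-25 (3 days later).
From 1991-10-25 to 1992-03-29: 6 + 30 + 31 + 31 + 29 + 29 = 156 days (rest of October, November, December, January, February, March).
156 ÷ 7 = 22 full weeks with remainder 2, so 22 more Fridays after the first → 23.

23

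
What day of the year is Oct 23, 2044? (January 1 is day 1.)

Days in months before Oct: 31 + 29 + 31 + 30 + 31 + 30 + 31 + 31 + 30 = 274.
Plus 23 days into Oct → day 297.

297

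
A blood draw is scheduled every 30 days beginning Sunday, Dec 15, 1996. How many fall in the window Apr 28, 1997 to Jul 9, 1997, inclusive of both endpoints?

2

Occurrences land 30·i days after Dec 15, 1996 for i = 0, 1, 2, …
Apr 28, 1997 is 134 days after the start; 134 ÷ 30 = 4 remainder 14; since the remainder is 14, round up to i = 5. First occurrence in the window: #6 on May 14, 1997 (5×30 = 150 days in).
Jul 9, 1997 is 206 days after the start; 206 ÷ 30 = 6 remainder 26. Last occurrence in the window: #7 on Jun 13, 1997.
Occurrences #6 through #7: 2 in total.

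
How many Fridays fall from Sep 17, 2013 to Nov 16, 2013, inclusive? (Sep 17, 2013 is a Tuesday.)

9

Sep 17, 2013 is a Tuesday; the first Friday on or after it is Sep 20, 2013 (3 days later).
From Sep 20, 2013 to Nov 16, 2013: 10 + 31 + 16 = 57 days (rest of Sep, Oct, Nov).
57 ÷ 7 = 8 full weeks with remainder 1, so 8 more Fridays after the first → 9.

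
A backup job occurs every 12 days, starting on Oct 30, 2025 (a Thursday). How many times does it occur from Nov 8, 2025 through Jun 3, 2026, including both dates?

18

Occurrences land 12·i days after Oct 30, 2025 for i = 0, 1, 2, …
Nov 8, 2025 is 9 days after the start; 9 ÷ 12 = 0 remainder 9; since the remainder is 9, round up to i = 1. First occurrence in the window: #2 on Nov 11, 2025 (1×12 = 12 days in).
Jun 3, 2026 is 216 days after the start; 216 ÷ 12 = 18 remainder 0. Last occurrence in the window: #19 on Jun 3, 2026.
Occurrences #2 through #19: 18 in total.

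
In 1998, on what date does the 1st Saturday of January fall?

January 1998 begins on a Thursday, so the first Saturday is January 3 (2 days later).

1998-01-03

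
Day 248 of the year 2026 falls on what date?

January has 31 days (248 − 31 = 217 remain).
February has 28 days (217 − 28 = 189 remain).
March has 31 days (189 − 31 = 158 remain).
April has 30 days (158 − 30 = 128 remain).
May has 31 days (128 − 31 = 97 remain).
June has 30 days (97 − 30 = 67 remain).
July has 31 days (67 − 31 = 36 remain).
August has 31 days (36 − 31 = 5 remain).
5 into September → September 5.

5 September 2026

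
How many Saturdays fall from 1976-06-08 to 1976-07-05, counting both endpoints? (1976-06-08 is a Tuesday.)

4

1976-06-08 is a Tuesday; the first Saturday on or after it is 1976-06-12 (4 days later).
From 1976-06-12 to 1976-07-05: 18 + 5 = 23 days (rest of June, July).
23 ÷ 7 = 3 full weeks with remainder 2, so 3 more Saturdays after the first → 4.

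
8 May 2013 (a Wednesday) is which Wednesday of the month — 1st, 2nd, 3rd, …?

Day 8 falls in week ⌈8/7⌉ of the month.
Days 1–7 hold the 1st Wednesday, 8–14 the 2nd, 15–21 the 3rd, 22–28 the 4th, 29–31 the 5th.
8 is in the range for the 2nd.

2nd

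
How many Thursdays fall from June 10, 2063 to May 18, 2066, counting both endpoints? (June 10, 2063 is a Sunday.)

June 10, 2063 is a Sunday; the first Thursday on or after it is June 14, 2063 (4 days later).
From June 14, 2063 to May 18, 2066: 200 + 366 + 365 + 138 = 1069 days (rest of 2063, 2064, 2065, to May 18, 2066 in 2066).
1069 ÷ 7 = 152 full weeks with remainder 5, so 152 more Thursdays after the first → 153.

153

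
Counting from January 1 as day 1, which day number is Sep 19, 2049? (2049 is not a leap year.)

262

Days in months before Sep: 31 + 28 + 31 + 30 + 31 + 30 + 31 + 31 = 243.
Plus 19 days into Sep → day 262.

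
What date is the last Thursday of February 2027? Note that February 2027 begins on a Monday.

25 February 2027

February 2027 begins on a Monday, so the first Thursday is February 4 (3 days later).
February 2027 has 28 days. Adding weeks: 4, 11, 18, 25 — the last one ≤ 28 is the 25th.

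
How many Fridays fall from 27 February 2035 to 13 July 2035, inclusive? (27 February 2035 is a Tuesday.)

27 February 2035 is a Tuesday; the first Friday on or after it is 2 March 2035 (3 days later).
From 2 March 2035 to 13 July 2035: 29 + 30 + 31 + 30 + 13 = 133 days (rest of March, April, May, June, July).
133 ÷ 7 = 19 full weeks with remainder 0, so 19 more Fridays after the first → 20.

20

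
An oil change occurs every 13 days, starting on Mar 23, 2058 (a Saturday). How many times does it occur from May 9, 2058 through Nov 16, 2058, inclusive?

15

Occurrences land 13·i days after Mar 23, 2058 for i = 0, 1, 2, …
May 9, 2058 is 47 days after the start; 47 ÷ 13 = 3 remainder 8; since the remainder is 8, round up to i = 4. First occurrence in the window: #5 on May 14, 2058 (4×13 = 52 days in).
Nov 16, 2058 is 238 days after the start; 238 ÷ 13 = 18 remainder 4. Last occurrence in the window: #19 on Nov 12, 2058.
Occurrences #5 through #19: 15 in total.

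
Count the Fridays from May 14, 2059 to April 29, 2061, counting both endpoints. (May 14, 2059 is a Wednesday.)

103

May 14, 2059 is a Wednesday; the first Friday on or after it is May 16, 2059 (2 days later).
From May 16, 2059 to April 29, 2061: 229 + 366 + 119 = 714 days (rest of 2059, 2060, to April 29, 2061 in 2061).
714 ÷ 7 = 102 full weeks with remainder 0, so 102 more Fridays after the first → 103.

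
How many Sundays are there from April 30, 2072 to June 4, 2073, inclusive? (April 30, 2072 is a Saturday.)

58

April 30, 2072 is a Saturday; the first Sunday on or after it is May 1, 2072 (1 day later).
From May 1, 2072 to June 4, 2073: 244 + 155 = 399 days (rest of 2072, to June 4, 2073 in 2073).
399 ÷ 7 = 57 full weeks with remainder 0, so 57 more Sundays after the first → 58.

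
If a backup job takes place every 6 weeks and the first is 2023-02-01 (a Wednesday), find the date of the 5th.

2023-07-19

The 5th occurrence is 4 intervals after the first: 4 × 42 = 168 days after 2023-02-01.
February has 28 days — 27 days to the end of February leaves 141.
March has 31 days (110 left).
April has 30 days (80 left).
May has 31 days (49 left).
June has 30 days (19 left).
19 days into July → 2023-07-19.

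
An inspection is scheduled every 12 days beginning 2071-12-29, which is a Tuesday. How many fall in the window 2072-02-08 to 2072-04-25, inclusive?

6

Occurrences land 12·i days after 2071-12-29 for i = 0, 1, 2, …
2072-02-08 is 41 days after the start; 41 ÷ 12 = 3 remainder 5; since the remainder is 5, round up to i = 4. First occurrence in the window: #5 on 2072-02-15 (4×12 = 48 days in).
2072-04-25 is 118 days after the start; 118 ÷ 12 = 9 remainder 10. Last occurrence in the window: #10 on 2072-04-15.
Occurrences #5 through #10: 6 in total.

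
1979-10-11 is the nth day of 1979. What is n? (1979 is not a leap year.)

Days in months before October: 31 + 28 + 31 + 30 + 31 + 30 + 31 + 31 + 30 = 273.
Plus 11 days into October → day 284.

284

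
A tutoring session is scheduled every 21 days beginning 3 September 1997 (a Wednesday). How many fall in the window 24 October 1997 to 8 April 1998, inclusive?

8

Occurrences land 21·i days after 3 September 1997 for i = 0, 1, 2, …
24 October 1997 is 51 days after the start; 51 ÷ 21 = 2 remainder 9; since the remainder is 9, round up to i = 3. First occurrence in the window: #4 on 5 November 1997 (3×21 = 63 days in).
8 April 1998 is 217 days after the start; 217 ÷ 21 = 10 remainder 7. Last occurrence in the window: #11 on 1 April 1998.
Occurrences #4 through #11: 8 in total.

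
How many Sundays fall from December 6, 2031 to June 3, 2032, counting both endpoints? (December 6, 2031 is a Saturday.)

December 6, 2031 is a Saturday; the first Sunday on or after it is December 7, 2031 (1 day later).
From December 7, 2031 to June 3, 2032: 24 + 31 + 29 + 31 + 30 + 31 + 3 = 179 days (rest of December, January, February, March, April, May, June).
179 ÷ 7 = 25 full weeks with remainder 4, so 25 more Sundays after the first → 26.

26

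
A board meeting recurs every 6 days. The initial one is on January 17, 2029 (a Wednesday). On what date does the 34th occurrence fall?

The 34th occurrence is 33 intervals after the first: 33 × 6 = 198 days after January 17, 2029.
January has 31 days — 14 days to the end of January leaves 184.
February has 28 days (156 left).
March has 31 days (125 left).
April has 30 days (95 left).
May has 31 days (64 left).
June has 30 days (34 left).
July has 31 days (3 left).
3 days into August → August 3, 2029.

August 3, 2029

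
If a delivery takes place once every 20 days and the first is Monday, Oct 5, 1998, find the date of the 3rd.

The 3rd occurrence is 2 intervals after the first: 2 × 20 = 40 days after Oct 5, 1998.
Oct has 31 days — 26 days to the end of Oct leaves 14.
14 days into Nov → Nov 14, 1998.

Nov 14, 1998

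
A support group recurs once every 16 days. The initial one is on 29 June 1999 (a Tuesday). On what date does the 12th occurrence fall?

22 December 1999

The 12th occurrence is 11 intervals after the first: 11 × 16 = 176 days after 29 June 1999.
June has 30 days — 1 day to the end of June leaves 175.
July has 31 days (144 left).
August has 31 days (113 left).
September has 30 days (83 left).
October has 31 days (52 left).
November has 30 days (22 left).
22 days into December → 22 December 1999.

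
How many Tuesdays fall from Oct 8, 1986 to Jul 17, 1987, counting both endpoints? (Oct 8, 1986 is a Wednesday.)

Oct 8, 1986 is a Wednesday; the first Tuesday on or after it is Oct 14, 1986 (6 days later).
From Oct 14, 1986 to Jul 17, 1987: 17 + 30 + 31 + 31 + 28 + 31 + 30 + 31 + 30 + 17 = 276 days (rest of Oct, Nov, Dec, Jan, Feb, Mar, Apr, May, Jun, Jul).
276 ÷ 7 = 39 full weeks with remainder 3, so 39 more Tuesdays after the first → 40.

40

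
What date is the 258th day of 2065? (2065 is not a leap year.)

Sep 15, 2065

Jan has 31 days (258 − 31 = 227 remain).
Feb has 28 days (227 − 28 = 199 remain).
Mar has 31 days (199 − 31 = 168 remain).
Apr has 30 days (168 − 30 = 138 remain).
May has 31 days (138 − 31 = 107 remain).
Jun has 30 days (107 − 30 = 77 remain).
Jul has 31 days (77 − 31 = 46 remain).
Aug has 31 days (46 − 31 = 15 remain).
15 into Sep → Sep 15.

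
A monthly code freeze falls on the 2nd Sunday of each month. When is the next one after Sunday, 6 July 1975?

July 1975 starts on a Tuesday; its first Sunday is the 6th, so the 2nd Sunday is the 13th — 13 July 1975.
13 July 1975 is after 6 July 1975, so that is the next one.

13 July 1975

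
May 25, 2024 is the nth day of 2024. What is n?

146

Days in months before May: 31 + 29 + 31 + 30 = 121.
Plus 25 days into May → day 146.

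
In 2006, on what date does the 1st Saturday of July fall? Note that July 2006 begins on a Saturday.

July 2006 begins on a Saturday, so the first Saturday is July 1.

1 July 2006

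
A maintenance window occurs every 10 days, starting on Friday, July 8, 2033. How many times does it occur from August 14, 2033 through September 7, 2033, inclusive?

3

Occurrences land 10·i days after July 8, 2033 for i = 0, 1, 2, …
August 14, 2033 is 37 days after the start; 37 ÷ 10 = 3 remainder 7; since the remainder is 7, round up to i = 4. First occurrence in the window: #5 on August 17, 2033 (4×10 = 40 days in).
September 7, 2033 is 61 days after the start; 61 ÷ 10 = 6 remainder 1. Last occurrence in the window: #7 on September 6, 2033.
Occurrences #5 through #7: 3 in total.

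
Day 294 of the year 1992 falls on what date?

Jan has 31 days (294 − 31 = 263 remain).
Feb has 29 days (263 − 29 = 234 remain).
Mar has 31 days (234 − 31 = 203 remain).
Apr has 30 days (203 − 30 = 173 remain).
May has 31 days (173 − 31 = 142 remain).
Jun has 30 days (142 − 30 = 112 remain).
Jul has 31 days (112 − 31 = 81 remain).
Aug has 31 days (81 − 31 = 50 remain).
Sep has 30 days (50 − 30 = 20 remain).
20 into Oct → Oct 20.

Oct 20, 1992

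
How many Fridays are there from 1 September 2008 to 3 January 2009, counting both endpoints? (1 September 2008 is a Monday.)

1 September 2008 is a Monday; the first Friday on or after it is 5 September 2008 (4 days later).
From 5 September 2008 to 3 January 2009: 25 + 31 + 30 + 31 + 3 = 120 days (rest of September, October, November, December, January).
120 ÷ 7 = 17 full weeks with remainder 1, so 17 more Fridays after the first → 18.

18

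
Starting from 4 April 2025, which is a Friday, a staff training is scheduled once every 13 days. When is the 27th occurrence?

The 27th occurrence is 26 intervals after the first: 26 × 13 = 338 days after 4 April 2025.
April has 30 days — 26 days to the end of April leaves 312.
May has 31 days (281 left).
June has 30 days (251 left).
July has 31 days (220 left).
August has 31 days (189 left).
September has 30 days (159 left).
October has 31 days (128 left).
November has 30 days (98 left).
December has 31 days (67 left).
January has 31 days (36 left).
February has 28 days (8 left).
8 days into March → 8 March 2026.

8 March 2026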